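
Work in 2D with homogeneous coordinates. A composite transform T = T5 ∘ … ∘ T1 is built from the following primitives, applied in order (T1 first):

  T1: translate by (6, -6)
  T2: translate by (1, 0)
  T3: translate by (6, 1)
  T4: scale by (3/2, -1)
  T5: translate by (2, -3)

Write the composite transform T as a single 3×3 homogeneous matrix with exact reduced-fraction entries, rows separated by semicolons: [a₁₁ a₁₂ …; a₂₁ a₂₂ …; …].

T1 = [1 0 6; 0 1 -6; 0 0 1]
T2·T1 = [1 0 7; 0 1 -6; 0 0 1]
T3·…·T1 = [1 0 13; 0 1 -5; 0 0 1]
T4·…·T1 = [3/2 0 39/2; 0 -1 5; 0 0 1]
T5·…·T1 = [3/2 0 43/2; 0 -1 2; 0 0 1]

T = [3/2 0 43/2; 0 -1 2; 0 0 1]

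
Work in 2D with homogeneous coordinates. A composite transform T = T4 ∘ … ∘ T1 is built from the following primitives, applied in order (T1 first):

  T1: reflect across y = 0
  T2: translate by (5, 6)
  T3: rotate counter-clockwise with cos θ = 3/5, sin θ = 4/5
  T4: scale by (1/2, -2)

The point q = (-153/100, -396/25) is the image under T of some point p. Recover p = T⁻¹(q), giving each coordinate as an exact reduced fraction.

T1 = [1 0 0; 0 -1 0; 0 0 1]
T2·T1 = [1 0 5; 0 -1 6; 0 0 1]
T3·…·T1 = [3/5 4/5 -9/5; 4/5 -3/5 38/5; 0 0 1]
T4·…·T1 = [3/10 2/5 -9/10; -8/5 6/5 -76/5; 0 0 1]
det M = 1; M⁻¹ = [6/5 -2/5 -5; 8/5 3/10 6; 0 0 1]
M⁻¹ · (-153/100, -396/25)ᵀ = (-1/2, -6/5)ᵀ

p = (-1/2, -6/5)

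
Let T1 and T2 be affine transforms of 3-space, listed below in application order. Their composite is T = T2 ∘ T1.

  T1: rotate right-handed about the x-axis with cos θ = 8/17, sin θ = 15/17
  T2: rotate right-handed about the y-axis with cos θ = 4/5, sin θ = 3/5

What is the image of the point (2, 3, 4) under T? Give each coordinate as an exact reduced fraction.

T1 rotate right-handed about the x-axis with cos θ = 8/17, sin θ = 15/17: (2, 3, 4) → (2, -36/17, 77/17)
T2 rotate right-handed about the y-axis with cos θ = 4/5, sin θ = 3/5: (2, -36/17, 77/17) → (367/85, -36/17, 206/85)

T(p) = (367/85, -36/17, 206/85)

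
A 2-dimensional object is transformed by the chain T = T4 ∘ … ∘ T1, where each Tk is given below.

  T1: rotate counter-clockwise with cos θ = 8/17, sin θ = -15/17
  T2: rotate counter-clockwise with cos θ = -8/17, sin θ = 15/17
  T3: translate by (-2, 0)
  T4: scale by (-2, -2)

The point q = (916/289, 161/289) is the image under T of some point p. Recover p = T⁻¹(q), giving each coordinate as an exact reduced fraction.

p = (0, -1/2)

T1 = [8/17 15/17 0; -15/17 8/17 0; 0 0 1]
T2·T1 = [161/289 -240/289 0; 240/289 161/289 0; 0 0 1]
T3·…·T1 = [161/289 -240/289 -2; 240/289 161/289 0; 0 0 1]
T4·…·T1 = [-322/289 480/289 4; -480/289 -322/289 0; 0 0 1]
det M = 4; M⁻¹ = [-161/578 -120/289 322/289; 120/289 -161/578 -480/289; 0 0 1]
M⁻¹ · (916/289, 161/289)ᵀ = (0, -1/2)ᵀ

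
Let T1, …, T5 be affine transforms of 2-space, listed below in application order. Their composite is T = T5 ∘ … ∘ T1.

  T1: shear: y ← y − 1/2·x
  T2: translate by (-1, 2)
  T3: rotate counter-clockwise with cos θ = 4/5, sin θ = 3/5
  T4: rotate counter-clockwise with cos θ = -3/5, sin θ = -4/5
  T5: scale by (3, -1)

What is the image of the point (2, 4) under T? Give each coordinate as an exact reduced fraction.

T1 shear: y ← y − 1/2·x: (2, 4) → (2, 3)
T2 translate by (-1, 2): (2, 3) → (1, 5)
T3 rotate counter-clockwise with cos θ = 4/5, sin θ = 3/5: (1, 5) → (-11/5, 23/5)
T4 rotate counter-clockwise with cos θ = -3/5, sin θ = -4/5: (-11/5, 23/5) → (5, -1)
T5 scale by (3, -1): (5, -1) → (15, 1)

T(p) = (15, 1)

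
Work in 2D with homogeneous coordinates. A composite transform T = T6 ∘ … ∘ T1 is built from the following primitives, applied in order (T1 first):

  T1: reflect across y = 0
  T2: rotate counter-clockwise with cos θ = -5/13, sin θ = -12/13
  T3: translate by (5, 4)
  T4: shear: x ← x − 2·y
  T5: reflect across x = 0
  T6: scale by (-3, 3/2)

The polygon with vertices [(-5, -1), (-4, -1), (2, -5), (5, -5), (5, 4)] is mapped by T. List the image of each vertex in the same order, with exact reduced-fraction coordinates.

image vertices: (-336/13, 321/26), (-279/13, 285/26), (327/13, 9/26), (498/13, -99/26), (-96/13, 18/13)

T1 reflect across y = 0: (-5, -1) → (-5, 1); (-4, -1) → (-4, 1); (2, -5) → (2, 5); (5, -5) → (5, 5); (5, 4) → (5, -4)
T2 rotate counter-clockwise with cos θ = -5/13, sin θ = -12/13: (-5, 1) → (37/13, 55/13); (-4, 1) → (32/13, 43/13); (2, 5) → (50/13, -49/13); (5, 5) → (35/13, -85/13); (5, -4) → (-73/13, -40/13)
T3 translate by (5, 4): (37/13, 55/13) → (102/13, 107/13); (32/13, 43/13) → (97/13, 95/13); (50/13, -49/13) → (115/13, 3/13); (35/13, -85/13) → (100/13, -33/13); (-73/13, -40/13) → (-8/13, 12/13)
T4 shear: x ← x − 2·y: (102/13, 107/13) → (-112/13, 107/13); (97/13, 95/13) → (-93/13, 95/13); (115/13, 3/13) → (109/13, 3/13); (100/13, -33/13) → (166/13, -33/13); (-8/13, 12/13) → (-32/13, 12/13)
T5 reflect across x = 0: (-112/13, 107/13) → (112/13, 107/13); (-93/13, 95/13) → (93/13, 95/13); (109/13, 3/13) → (-109/13, 3/13); (166/13, -33/13) → (-166/13, -33/13); (-32/13, 12/13) → (32/13, 12/13)
T6 scale by (-3, 3/2): (112/13, 107/13) → (-336/13, 321/26); (93/13, 95/13) → (-279/13, 285/26); (-109/13, 3/13) → (327/13, 9/26); (-166/13, -33/13) → (498/13, -99/26); (32/13, 12/13) → (-96/13, 18/13)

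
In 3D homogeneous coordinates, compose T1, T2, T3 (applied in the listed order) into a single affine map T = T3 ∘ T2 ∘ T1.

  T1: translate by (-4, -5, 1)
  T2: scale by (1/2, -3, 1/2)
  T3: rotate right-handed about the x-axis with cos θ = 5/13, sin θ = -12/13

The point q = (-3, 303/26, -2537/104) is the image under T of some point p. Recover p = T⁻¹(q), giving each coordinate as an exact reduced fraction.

p = (-2, -4, 7/4)

T1 = [1 0 0 -4; 0 1 0 -5; 0 0 1 1; 0 0 0 1]
T2·T1 = [1/2 0 0 -2; 0 -3 0 15; 0 0 1/2 1/2; 0 0 0 1]
T3·…·T1 = [1/2 0 0 -2; 0 -15/13 6/13 81/13; 0 36/13 5/26 -355/26; 0 0 0 1]
det M = -3/4; M⁻¹ = [2 0 0 4; 0 -5/39 4/13 5; 0 24/13 10/13 -1; 0 0 0 1]
M⁻¹ · (-3, 303/26, -2537/104)ᵀ = (-2, -4, 7/4)ᵀ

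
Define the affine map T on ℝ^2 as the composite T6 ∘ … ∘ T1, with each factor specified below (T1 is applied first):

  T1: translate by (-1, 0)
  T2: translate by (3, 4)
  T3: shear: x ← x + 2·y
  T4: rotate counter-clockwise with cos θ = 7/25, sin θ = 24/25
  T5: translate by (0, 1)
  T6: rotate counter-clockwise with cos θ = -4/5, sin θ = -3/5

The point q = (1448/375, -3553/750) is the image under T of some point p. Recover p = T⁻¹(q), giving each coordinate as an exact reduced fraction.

p = (-1/2, -7/3)

T1 = [1 0 -1; 0 1 0; 0 0 1]
T2·T1 = [1 0 2; 0 1 4; 0 0 1]
T3·…·T1 = [1 2 10; 0 1 4; 0 0 1]
T4·…·T1 = [7/25 -2/5 -26/25; 24/25 11/5 268/25; 0 0 1]
T5·…·T1 = [7/25 -2/5 -26/25; 24/25 11/5 293/25; 0 0 1]
T6·…·T1 = [44/125 41/25 983/125; -117/125 -38/25 -1094/125; 0 0 1]
det M = 1; M⁻¹ = [-38/25 -41/25 -12/5; 117/125 44/125 -107/25; 0 0 1]
M⁻¹ · (1448/375, -3553/750)ᵀ = (-1/2, -7/3)ᵀ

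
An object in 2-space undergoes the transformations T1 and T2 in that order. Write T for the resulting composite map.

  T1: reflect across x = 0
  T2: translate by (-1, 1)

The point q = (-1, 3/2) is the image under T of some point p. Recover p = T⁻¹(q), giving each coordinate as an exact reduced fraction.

p = (0, 1/2)

T1 = [-1 0 0; 0 1 0; 0 0 1]
T2·T1 = [-1 0 -1; 0 1 1; 0 0 1]
det M = -1; M⁻¹ = [-1 0 -1; 0 1 -1; 0 0 1]
M⁻¹ · (-1, 3/2)ᵀ = (0, 1/2)ᵀ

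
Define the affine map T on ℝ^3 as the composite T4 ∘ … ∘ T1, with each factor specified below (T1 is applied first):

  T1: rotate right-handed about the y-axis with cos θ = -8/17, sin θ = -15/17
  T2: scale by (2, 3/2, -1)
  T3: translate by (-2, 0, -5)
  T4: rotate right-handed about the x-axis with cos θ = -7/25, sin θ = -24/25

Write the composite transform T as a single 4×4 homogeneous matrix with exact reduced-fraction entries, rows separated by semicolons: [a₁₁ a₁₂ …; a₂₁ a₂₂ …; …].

T1 = [-8/17 0 -15/17 0; 0 1 0 0; 15/17 0 -8/17 0; 0 0 0 1]
T2·T1 = [-16/17 0 -30/17 0; 0 3/2 0 0; -15/17 0 8/17 0; 0 0 0 1]
T3·…·T1 = [-16/17 0 -30/17 -2; 0 3/2 0 0; -15/17 0 8/17 -5; 0 0 0 1]
T4·…·T1 = [-16/17 0 -30/17 -2; -72/85 -21/50 192/425 -24/5; 21/85 -36/25 -56/425 7/5; 0 0 0 1]

T = [-16/17 0 -30/17 -2; -72/85 -21/50 192/425 -24/5; 21/85 -36/25 -56/425 7/5; 0 0 0 1]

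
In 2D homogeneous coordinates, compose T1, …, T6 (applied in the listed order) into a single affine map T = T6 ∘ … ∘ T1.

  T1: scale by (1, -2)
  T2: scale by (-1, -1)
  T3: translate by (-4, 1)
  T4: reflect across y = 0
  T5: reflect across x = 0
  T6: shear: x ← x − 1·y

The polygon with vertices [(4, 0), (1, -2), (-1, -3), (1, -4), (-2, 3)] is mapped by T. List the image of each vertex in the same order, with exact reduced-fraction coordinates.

T1 scale by (1, -2): (4, 0) → (4, 0); (1, -2) → (1, 4); (-1, -3) → (-1, 6); (1, -4) → (1, 8); (-2, 3) → (-2, -6)
T2 scale by (-1, -1): (4, 0) → (-4, 0); (1, 4) → (-1, -4); (-1, 6) → (1, -6); (1, 8) → (-1, -8); (-2, -6) → (2, 6)
T3 translate by (-4, 1): (-4, 0) → (-8, 1); (-1, -4) → (-5, -3); (1, -6) → (-3, -5); (-1, -8) → (-5, -7); (2, 6) → (-2, 7)
T4 reflect across y = 0: (-8, 1) → (-8, -1); (-5, -3) → (-5, 3); (-3, -5) → (-3, 5); (-5, -7) → (-5, 7); (-2, 7) → (-2, -7)
T5 reflect across x = 0: (-8, -1) → (8, -1); (-5, 3) → (5, 3); (-3, 5) → (3, 5); (-5, 7) → (5, 7); (-2, -7) → (2, -7)
T6 shear: x ← x − 1·y: (8, -1) → (9, -1); (5, 3) → (2, 3); (3, 5) → (-2, 5); (5, 7) → (-2, 7); (2, -7) → (9, -7)

image vertices: (9, -1), (2, 3), (-2, 5), (-2, 7), (9, -7)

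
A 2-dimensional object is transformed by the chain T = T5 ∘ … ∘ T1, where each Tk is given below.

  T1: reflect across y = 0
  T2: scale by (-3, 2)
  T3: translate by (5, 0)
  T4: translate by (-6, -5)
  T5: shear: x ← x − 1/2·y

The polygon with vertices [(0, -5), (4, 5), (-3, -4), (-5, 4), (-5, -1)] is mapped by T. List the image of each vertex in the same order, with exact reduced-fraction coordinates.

T1 reflect across y = 0: (0, -5) → (0, 5); (4, 5) → (4, -5); (-3, -4) → (-3, 4); (-5, 4) → (-5, -4); (-5, -1) → (-5, 1)
T2 scale by (-3, 2): (0, 5) → (0, 10); (4, -5) → (-12, -10); (-3, 4) → (9, 8); (-5, -4) → (15, -8); (-5, 1) → (15, 2)
T3 translate by (5, 0): (0, 10) → (5, 10); (-12, -10) → (-7, -10); (9, 8) → (14, 8); (15, -8) → (20, -8); (15, 2) → (20, 2)
T4 translate by (-6, -5): (5, 10) → (-1, 5); (-7, -10) → (-13, -15); (14, 8) → (8, 3); (20, -8) → (14, -13); (20, 2) → (14, -3)
T5 shear: x ← x − 1/2·y: (-1, 5) → (-7/2, 5); (-13, -15) → (-11/2, -15); (8, 3) → (13/2, 3); (14, -13) → (41/2, -13); (14, -3) → (31/2, -3)

image vertices: (-7/2, 5), (-11/2, -15), (13/2, 3), (41/2, -13), (31/2, -3)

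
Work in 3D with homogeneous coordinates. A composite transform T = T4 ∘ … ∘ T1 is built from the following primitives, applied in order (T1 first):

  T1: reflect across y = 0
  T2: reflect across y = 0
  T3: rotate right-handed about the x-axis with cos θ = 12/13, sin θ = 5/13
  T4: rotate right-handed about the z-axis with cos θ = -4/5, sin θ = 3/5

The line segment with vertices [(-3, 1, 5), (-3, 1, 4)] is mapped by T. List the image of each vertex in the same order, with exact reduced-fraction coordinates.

image vertices: (3, -1, 5), (36/13, -17/13, 53/13)

T1 reflect across y = 0: (-3, 1, 5) → (-3, -1, 5); (-3, 1, 4) → (-3, -1, 4)
T2 reflect across y = 0: (-3, -1, 5) → (-3, 1, 5); (-3, -1, 4) → (-3, 1, 4)
T3 rotate right-handed about the x-axis with cos θ = 12/13, sin θ = 5/13: (-3, 1, 5) → (-3, -1, 5); (-3, 1, 4) → (-3, -8/13, 53/13)
T4 rotate right-handed about the z-axis with cos θ = -4/5, sin θ = 3/5: (-3, -1, 5) → (3, -1, 5); (-3, -8/13, 53/13) → (36/13, -17/13, 53/13)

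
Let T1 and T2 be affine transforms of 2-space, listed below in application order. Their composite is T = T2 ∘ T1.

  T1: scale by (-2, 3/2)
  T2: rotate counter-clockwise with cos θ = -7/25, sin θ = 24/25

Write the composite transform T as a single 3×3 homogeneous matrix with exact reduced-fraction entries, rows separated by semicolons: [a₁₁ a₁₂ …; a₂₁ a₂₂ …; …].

T1 = [-2 0 0; 0 3/2 0; 0 0 1]
T2·T1 = [14/25 -36/25 0; -48/25 -21/50 0; 0 0 1]

T = [14/25 -36/25 0; -48/25 -21/50 0; 0 0 1]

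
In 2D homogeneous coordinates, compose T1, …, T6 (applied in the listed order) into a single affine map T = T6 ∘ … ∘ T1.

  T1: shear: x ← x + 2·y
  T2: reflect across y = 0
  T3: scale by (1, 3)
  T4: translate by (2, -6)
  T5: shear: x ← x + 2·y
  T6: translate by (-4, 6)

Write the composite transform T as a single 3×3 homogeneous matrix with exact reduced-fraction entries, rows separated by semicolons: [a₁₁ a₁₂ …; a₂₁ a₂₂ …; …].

T1 = [1 2 0; 0 1 0; 0 0 1]
T2·T1 = [1 2 0; 0 -1 0; 0 0 1]
T3·…·T1 = [1 2 0; 0 -3 0; 0 0 1]
T4·…·T1 = [1 2 2; 0 -3 -6; 0 0 1]
T5·…·T1 = [1 -4 -10; 0 -3 -6; 0 0 1]
T6·…·T1 = [1 -4 -14; 0 -3 0; 0 0 1]

T = [1 -4 -14; 0 -3 0; 0 0 1]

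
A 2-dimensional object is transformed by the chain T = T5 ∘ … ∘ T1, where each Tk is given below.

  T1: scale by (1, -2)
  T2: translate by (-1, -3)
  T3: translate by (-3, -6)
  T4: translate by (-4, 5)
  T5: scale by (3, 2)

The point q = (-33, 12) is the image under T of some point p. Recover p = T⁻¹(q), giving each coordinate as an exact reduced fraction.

p = (-3, -5)

T1 = [1 0 0; 0 -2 0; 0 0 1]
T2·T1 = [1 0 -1; 0 -2 -3; 0 0 1]
T3·…·T1 = [1 0 -4; 0 -2 -9; 0 0 1]
T4·…·T1 = [1 0 -8; 0 -2 -4; 0 0 1]
T5·…·T1 = [3 0 -24; 0 -4 -8; 0 0 1]
det M = -12; M⁻¹ = [1/3 0 8; 0 -1/4 -2; 0 0 1]
M⁻¹ · (-33, 12)ᵀ = (-3, -5)ᵀ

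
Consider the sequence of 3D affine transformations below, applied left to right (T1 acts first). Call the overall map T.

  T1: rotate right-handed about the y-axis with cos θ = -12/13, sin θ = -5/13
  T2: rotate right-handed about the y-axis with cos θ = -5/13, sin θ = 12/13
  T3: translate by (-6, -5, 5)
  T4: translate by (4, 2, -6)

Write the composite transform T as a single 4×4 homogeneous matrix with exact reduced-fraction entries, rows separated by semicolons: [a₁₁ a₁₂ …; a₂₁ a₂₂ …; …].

T = [120/169 0 -119/169 -2; 0 1 0 -3; 119/169 0 120/169 -1; 0 0 0 1]

T1 = [-12/13 0 -5/13 0; 0 1 0 0; 5/13 0 -12/13 0; 0 0 0 1]
T2·T1 = [120/169 0 -119/169 0; 0 1 0 0; 119/169 0 120/169 0; 0 0 0 1]
T3·…·T1 = [120/169 0 -119/169 -6; 0 1 0 -5; 119/169 0 120/169 5; 0 0 0 1]
T4·…·T1 = [120/169 0 -119/169 -2; 0 1 0 -3; 119/169 0 120/169 -1; 0 0 0 1]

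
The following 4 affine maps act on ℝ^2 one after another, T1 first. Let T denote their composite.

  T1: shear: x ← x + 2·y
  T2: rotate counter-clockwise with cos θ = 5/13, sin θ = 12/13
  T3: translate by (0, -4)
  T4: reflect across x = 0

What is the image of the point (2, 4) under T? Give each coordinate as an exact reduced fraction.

T(p) = (-2/13, 88/13)

T1 shear: x ← x + 2·y: (2, 4) → (10, 4)
T2 rotate counter-clockwise with cos θ = 5/13, sin θ = 12/13: (10, 4) → (2/13, 140/13)
T3 translate by (0, -4): (2/13, 140/13) → (2/13, 88/13)
T4 reflect across x = 0: (2/13, 88/13) → (-2/13, 88/13)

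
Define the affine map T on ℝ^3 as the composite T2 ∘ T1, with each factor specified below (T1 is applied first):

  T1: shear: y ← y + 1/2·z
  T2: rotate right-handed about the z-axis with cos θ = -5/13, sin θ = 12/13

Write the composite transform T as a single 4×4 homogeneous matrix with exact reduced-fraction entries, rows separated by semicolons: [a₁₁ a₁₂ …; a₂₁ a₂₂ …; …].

T = [-5/13 -12/13 -6/13 0; 12/13 -5/13 -5/26 0; 0 0 1 0; 0 0 0 1]

T1 = [1 0 0 0; 0 1 1/2 0; 0 0 1 0; 0 0 0 1]
T2·T1 = [-5/13 -12/13 -6/13 0; 12/13 -5/13 -5/26 0; 0 0 1 0; 0 0 0 1]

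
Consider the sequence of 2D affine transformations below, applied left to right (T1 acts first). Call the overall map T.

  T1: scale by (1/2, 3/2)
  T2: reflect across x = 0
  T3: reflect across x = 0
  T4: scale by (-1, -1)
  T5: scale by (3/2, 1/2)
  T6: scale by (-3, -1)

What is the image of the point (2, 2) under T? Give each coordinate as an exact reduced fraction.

T(p) = (9/2, 3/2)

T1 scale by (1/2, 3/2): (2, 2) → (1, 3)
T2 reflect across x = 0: (1, 3) → (-1, 3)
T3 reflect across x = 0: (-1, 3) → (1, 3)
T4 scale by (-1, -1): (1, 3) → (-1, -3)
T5 scale by (3/2, 1/2): (-1, -3) → (-3/2, -3/2)
T6 scale by (-3, -1): (-3/2, -3/2) → (9/2, 3/2)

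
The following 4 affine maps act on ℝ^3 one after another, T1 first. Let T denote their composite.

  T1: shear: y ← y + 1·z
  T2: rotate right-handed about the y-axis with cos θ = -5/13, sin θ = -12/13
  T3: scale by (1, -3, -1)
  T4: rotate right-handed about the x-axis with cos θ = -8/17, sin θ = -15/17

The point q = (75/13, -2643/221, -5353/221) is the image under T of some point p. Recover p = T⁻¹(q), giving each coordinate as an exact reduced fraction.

p = (-3, -4, -5)

T1 = [1 0 0 0; 0 1 1 0; 0 0 1 0; 0 0 0 1]
T2·T1 = [-5/13 0 -12/13 0; 0 1 1 0; 12/13 0 -5/13 0; 0 0 0 1]
T3·…·T1 = [-5/13 0 -12/13 0; 0 -3 -3 0; -12/13 0 5/13 0; 0 0 0 1]
T4·…·T1 = [-5/13 0 -12/13 0; -180/221 24/17 387/221 0; 96/221 45/17 545/221 0; 0 0 0 1]
det M = 3; M⁻¹ = [-5/13 -180/221 96/221 0; 12/13 -121/663 105/221 0; -12/13 75/221 -40/221 0; 0 0 0 1]
M⁻¹ · (75/13, -2643/221, -5353/221)ᵀ = (-3, -4, -5)ᵀ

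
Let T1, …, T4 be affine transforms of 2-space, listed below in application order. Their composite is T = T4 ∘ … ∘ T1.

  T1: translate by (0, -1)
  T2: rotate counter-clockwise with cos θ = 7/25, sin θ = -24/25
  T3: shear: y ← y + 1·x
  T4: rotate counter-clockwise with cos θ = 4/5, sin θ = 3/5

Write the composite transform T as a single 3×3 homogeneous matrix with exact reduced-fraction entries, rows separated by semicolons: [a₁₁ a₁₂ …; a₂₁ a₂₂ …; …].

T = [79/125 3/125 -3/125; -47/125 196/125 -196/125; 0 0 1]

T1 = [1 0 0; 0 1 -1; 0 0 1]
T2·T1 = [7/25 24/25 -24/25; -24/25 7/25 -7/25; 0 0 1]
T3·…·T1 = [7/25 24/25 -24/25; -17/25 31/25 -31/25; 0 0 1]
T4·…·T1 = [79/125 3/125 -3/125; -47/125 196/125 -196/125; 0 0 1]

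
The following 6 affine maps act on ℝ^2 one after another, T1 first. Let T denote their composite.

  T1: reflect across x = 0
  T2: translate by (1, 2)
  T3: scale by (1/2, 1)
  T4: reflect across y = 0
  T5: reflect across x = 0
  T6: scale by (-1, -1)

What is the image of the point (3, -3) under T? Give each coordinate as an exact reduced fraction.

T1 reflect across x = 0: (3, -3) → (-3, -3)
T2 translate by (1, 2): (-3, -3) → (-2, -1)
T3 scale by (1/2, 1): (-2, -1) → (-1, -1)
T4 reflect across y = 0: (-1, -1) → (-1, 1)
T5 reflect across x = 0: (-1, 1) → (1, 1)
T6 scale by (-1, -1): (1, 1) → (-1, -1)

T(p) = (-1, -1)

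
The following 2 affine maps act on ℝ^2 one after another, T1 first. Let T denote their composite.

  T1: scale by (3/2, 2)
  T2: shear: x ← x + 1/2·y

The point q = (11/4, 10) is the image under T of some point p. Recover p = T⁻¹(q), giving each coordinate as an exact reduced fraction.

p = (-3/2, 5)

T1 = [3/2 0 0; 0 2 0; 0 0 1]
T2·T1 = [3/2 1 0; 0 2 0; 0 0 1]
det M = 3; M⁻¹ = [2/3 -1/3 0; 0 1/2 0; 0 0 1]
M⁻¹ · (11/4, 10)ᵀ = (-3/2, 5)ᵀ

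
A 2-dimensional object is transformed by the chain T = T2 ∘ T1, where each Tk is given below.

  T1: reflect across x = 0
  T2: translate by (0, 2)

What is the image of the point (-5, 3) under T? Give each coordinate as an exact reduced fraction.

T(p) = (5, 5)

T1 reflect across x = 0: (-5, 3) → (5, 3)
T2 translate by (0, 2): (5, 3) → (5, 5)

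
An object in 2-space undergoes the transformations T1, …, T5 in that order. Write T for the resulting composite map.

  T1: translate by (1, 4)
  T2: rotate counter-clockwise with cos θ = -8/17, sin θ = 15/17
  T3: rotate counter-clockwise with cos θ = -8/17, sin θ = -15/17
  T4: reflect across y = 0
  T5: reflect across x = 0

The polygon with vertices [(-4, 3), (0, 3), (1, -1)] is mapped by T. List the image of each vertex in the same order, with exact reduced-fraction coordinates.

T1 translate by (1, 4): (-4, 3) → (-3, 7); (0, 3) → (1, 7); (1, -1) → (2, 3)
T2 rotate counter-clockwise with cos θ = -8/17, sin θ = 15/17: (-3, 7) → (-81/17, -101/17); (1, 7) → (-113/17, -41/17); (2, 3) → (-61/17, 6/17)
T3 rotate counter-clockwise with cos θ = -8/17, sin θ = -15/17: (-81/17, -101/17) → (-3, 7); (-113/17, -41/17) → (1, 7); (-61/17, 6/17) → (2, 3)
T4 reflect across y = 0: (-3, 7) → (-3, -7); (1, 7) → (1, -7); (2, 3) → (2, -3)
T5 reflect across x = 0: (-3, -7) → (3, -7); (1, -7) → (-1, -7); (2, -3) → (-2, -3)

image vertices: (3, -7), (-1, -7), (-2, -3)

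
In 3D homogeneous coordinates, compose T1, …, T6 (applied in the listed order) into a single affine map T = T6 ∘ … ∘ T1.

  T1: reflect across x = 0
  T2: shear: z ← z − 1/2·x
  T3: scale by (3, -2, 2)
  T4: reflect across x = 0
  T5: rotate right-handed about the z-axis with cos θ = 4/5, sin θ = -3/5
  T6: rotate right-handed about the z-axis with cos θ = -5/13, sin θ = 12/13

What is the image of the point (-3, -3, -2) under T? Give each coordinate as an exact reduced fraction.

T(p) = (-522/65, -471/65, -7)

T1 reflect across x = 0: (-3, -3, -2) → (3, -3, -2)
T2 shear: z ← z − 1/2·x: (3, -3, -2) → (3, -3, -7/2)
T3 scale by (3, -2, 2): (3, -3, -7/2) → (9, 6, -7)
T4 reflect across x = 0: (9, 6, -7) → (-9, 6, -7)
T5 rotate right-handed about the z-axis with cos θ = 4/5, sin θ = -3/5: (-9, 6, -7) → (-18/5, 51/5, -7)
T6 rotate right-handed about the z-axis with cos θ = -5/13, sin θ = 12/13: (-18/5, 51/5, -7) → (-522/65, -471/65, -7)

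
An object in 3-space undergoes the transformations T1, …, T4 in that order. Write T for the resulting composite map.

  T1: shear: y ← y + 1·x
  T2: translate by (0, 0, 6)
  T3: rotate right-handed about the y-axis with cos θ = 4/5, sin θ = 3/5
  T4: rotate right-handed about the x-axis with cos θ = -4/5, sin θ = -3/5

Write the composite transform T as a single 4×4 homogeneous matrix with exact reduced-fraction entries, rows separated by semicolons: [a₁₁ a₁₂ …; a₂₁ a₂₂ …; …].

T = [4/5 0 3/5 18/5; -29/25 -4/5 12/25 72/25; -3/25 -3/5 -16/25 -96/25; 0 0 0 1]

T1 = [1 0 0 0; 1 1 0 0; 0 0 1 0; 0 0 0 1]
T2·T1 = [1 0 0 0; 1 1 0 0; 0 0 1 6; 0 0 0 1]
T3·…·T1 = [4/5 0 3/5 18/5; 1 1 0 0; -3/5 0 4/5 24/5; 0 0 0 1]
T4·…·T1 = [4/5 0 3/5 18/5; -29/25 -4/5 12/25 72/25; -3/25 -3/5 -16/25 -96/25; 0 0 0 1]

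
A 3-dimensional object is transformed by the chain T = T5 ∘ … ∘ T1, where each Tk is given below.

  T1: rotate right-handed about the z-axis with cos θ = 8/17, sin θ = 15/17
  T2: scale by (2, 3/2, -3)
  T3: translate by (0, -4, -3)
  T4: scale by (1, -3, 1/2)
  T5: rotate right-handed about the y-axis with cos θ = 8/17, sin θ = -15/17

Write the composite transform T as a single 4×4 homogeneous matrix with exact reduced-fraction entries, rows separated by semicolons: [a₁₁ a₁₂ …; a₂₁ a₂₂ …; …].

T = [128/289 -240/289 45/34 45/34; -135/34 -36/17 0 12; 240/289 -450/289 -12/17 -12/17; 0 0 0 1]

T1 = [8/17 -15/17 0 0; 15/17 8/17 0 0; 0 0 1 0; 0 0 0 1]
T2·T1 = [16/17 -30/17 0 0; 45/34 12/17 0 0; 0 0 -3 0; 0 0 0 1]
T3·…·T1 = [16/17 -30/17 0 0; 45/34 12/17 0 -4; 0 0 -3 -3; 0 0 0 1]
T4·…·T1 = [16/17 -30/17 0 0; -135/34 -36/17 0 12; 0 0 -3/2 -3/2; 0 0 0 1]
T5·…·T1 = [128/289 -240/289 45/34 45/34; -135/34 -36/17 0 12; 240/289 -450/289 -12/17 -12/17; 0 0 0 1]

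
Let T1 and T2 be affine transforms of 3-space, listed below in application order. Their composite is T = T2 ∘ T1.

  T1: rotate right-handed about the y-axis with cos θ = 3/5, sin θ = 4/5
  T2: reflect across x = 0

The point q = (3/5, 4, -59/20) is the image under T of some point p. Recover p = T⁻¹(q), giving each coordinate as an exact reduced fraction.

p = (2, 4, -9/4)

T1 = [3/5 0 4/5 0; 0 1 0 0; -4/5 0 3/5 0; 0 0 0 1]
T2·T1 = [-3/5 0 -4/5 0; 0 1 0 0; -4/5 0 3/5 0; 0 0 0 1]
det M = -1; M⁻¹ = [-3/5 0 -4/5 0; 0 1 0 0; -4/5 0 3/5 0; 0 0 0 1]
M⁻¹ · (3/5, 4, -59/20)ᵀ = (2, 4, -9/4)ᵀ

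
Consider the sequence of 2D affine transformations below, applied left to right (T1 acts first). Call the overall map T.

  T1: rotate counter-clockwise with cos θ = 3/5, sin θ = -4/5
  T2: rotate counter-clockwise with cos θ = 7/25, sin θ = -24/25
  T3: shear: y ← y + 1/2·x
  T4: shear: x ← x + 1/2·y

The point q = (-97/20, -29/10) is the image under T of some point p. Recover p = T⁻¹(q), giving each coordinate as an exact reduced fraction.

p = (3, -2)

T1 = [3/5 4/5 0; -4/5 3/5 0; 0 0 1]
T2·T1 = [-3/5 4/5 0; -4/5 -3/5 0; 0 0 1]
T3·…·T1 = [-3/5 4/5 0; -11/10 -1/5 0; 0 0 1]
T4·…·T1 = [-23/20 7/10 0; -11/10 -1/5 0; 0 0 1]
det M = 1; M⁻¹ = [-1/5 -7/10 0; 11/10 -23/20 0; 0 0 1]
M⁻¹ · (-97/20, -29/10)ᵀ = (3, -2)ᵀ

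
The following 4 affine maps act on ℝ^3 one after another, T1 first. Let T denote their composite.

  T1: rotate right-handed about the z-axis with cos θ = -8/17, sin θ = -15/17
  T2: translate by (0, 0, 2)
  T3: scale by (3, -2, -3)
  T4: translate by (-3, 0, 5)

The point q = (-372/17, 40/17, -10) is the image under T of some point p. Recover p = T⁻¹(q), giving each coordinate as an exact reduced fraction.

p = (4, -5, 3)

T1 = [-8/17 15/17 0 0; -15/17 -8/17 0 0; 0 0 1 0; 0 0 0 1]
T2·T1 = [-8/17 15/17 0 0; -15/17 -8/17 0 0; 0 0 1 2; 0 0 0 1]
T3·…·T1 = [-24/17 45/17 0 0; 30/17 16/17 0 0; 0 0 -3 -6; 0 0 0 1]
T4·…·T1 = [-24/17 45/17 0 -3; 30/17 16/17 0 0; 0 0 -3 -1; 0 0 0 1]
det M = 18; M⁻¹ = [-8/51 15/34 0 -8/17; 5/17 4/17 0 15/17; 0 0 -1/3 -1/3; 0 0 0 1]
M⁻¹ · (-372/17, 40/17, -10)ᵀ = (4, -5, 3)ᵀ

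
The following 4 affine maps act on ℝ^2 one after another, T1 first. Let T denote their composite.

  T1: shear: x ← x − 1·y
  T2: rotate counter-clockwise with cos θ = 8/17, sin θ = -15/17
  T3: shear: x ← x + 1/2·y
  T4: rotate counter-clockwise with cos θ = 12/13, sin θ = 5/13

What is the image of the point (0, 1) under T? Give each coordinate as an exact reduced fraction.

T1 shear: x ← x − 1·y: (0, 1) → (-1, 1)
T2 rotate counter-clockwise with cos θ = 8/17, sin θ = -15/17: (-1, 1) → (7/17, 23/17)
T3 shear: x ← x + 1/2·y: (7/17, 23/17) → (37/34, 23/17)
T4 rotate counter-clockwise with cos θ = 12/13, sin θ = 5/13: (37/34, 23/17) → (107/221, 737/442)

T(p) = (107/221, 737/442)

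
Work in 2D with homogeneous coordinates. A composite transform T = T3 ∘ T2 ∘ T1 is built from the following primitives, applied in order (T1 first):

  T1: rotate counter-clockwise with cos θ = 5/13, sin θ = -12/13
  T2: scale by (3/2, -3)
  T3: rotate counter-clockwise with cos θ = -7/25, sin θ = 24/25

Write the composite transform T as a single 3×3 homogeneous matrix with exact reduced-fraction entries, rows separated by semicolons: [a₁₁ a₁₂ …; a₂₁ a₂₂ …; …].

T1 = [5/13 12/13 0; -12/13 5/13 0; 0 0 1]
T2·T1 = [15/26 18/13 0; 36/13 -15/13 0; 0 0 1]
T3·…·T1 = [-141/50 18/25 0; -72/325 537/325 0; 0 0 1]

T = [-141/50 18/25 0; -72/325 537/325 0; 0 0 1]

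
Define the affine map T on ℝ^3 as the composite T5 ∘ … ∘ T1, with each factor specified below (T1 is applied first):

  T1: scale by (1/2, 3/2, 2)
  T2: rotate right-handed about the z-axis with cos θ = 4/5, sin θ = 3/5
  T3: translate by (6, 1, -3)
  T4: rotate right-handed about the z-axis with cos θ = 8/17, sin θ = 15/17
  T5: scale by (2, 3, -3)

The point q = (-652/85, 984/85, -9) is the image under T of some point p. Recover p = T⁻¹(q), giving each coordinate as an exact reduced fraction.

T1 = [1/2 0 0 0; 0 3/2 0 0; 0 0 2 0; 0 0 0 1]
T2·T1 = [2/5 -9/10 0 0; 3/10 6/5 0 0; 0 0 2 0; 0 0 0 1]
T3·…·T1 = [2/5 -9/10 0 6; 3/10 6/5 0 1; 0 0 2 -3; 0 0 0 1]
T4·…·T1 = [-13/170 -126/85 0 33/17; 42/85 -39/170 0 98/17; 0 0 2 -3; 0 0 0 1]
T5·…·T1 = [-13/85 -252/85 0 66/17; 126/85 -117/170 0 294/17; 0 0 -6 9; 0 0 0 1]
det M = -27; M⁻¹ = [-13/85 56/85 0 -54/5; -28/85 -26/765 0 28/15; 0 0 -1/6 3/2; 0 0 0 1]
M⁻¹ · (-652/85, 984/85, -9)ᵀ = (-2, 4, 3)ᵀ

p = (-2, 4, 3)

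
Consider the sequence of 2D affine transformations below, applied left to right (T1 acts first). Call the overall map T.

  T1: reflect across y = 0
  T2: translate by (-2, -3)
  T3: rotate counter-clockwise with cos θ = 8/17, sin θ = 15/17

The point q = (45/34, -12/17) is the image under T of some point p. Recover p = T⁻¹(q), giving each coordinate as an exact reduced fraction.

T1 = [1 0 0; 0 -1 0; 0 0 1]
T2·T1 = [1 0 -2; 0 -1 -3; 0 0 1]
T3·…·T1 = [8/17 15/17 29/17; 15/17 -8/17 -54/17; 0 0 1]
det M = -1; M⁻¹ = [8/17 15/17 2; 15/17 -8/17 -3; 0 0 1]
M⁻¹ · (45/34, -12/17)ᵀ = (2, -3/2)ᵀ

p = (2, -3/2)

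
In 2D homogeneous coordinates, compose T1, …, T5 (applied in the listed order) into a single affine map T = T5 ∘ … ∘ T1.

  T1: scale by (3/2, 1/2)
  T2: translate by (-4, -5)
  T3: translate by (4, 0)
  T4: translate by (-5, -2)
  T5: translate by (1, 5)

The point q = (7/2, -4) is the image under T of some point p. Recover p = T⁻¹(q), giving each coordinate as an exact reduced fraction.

T1 = [3/2 0 0; 0 1/2 0; 0 0 1]
T2·T1 = [3/2 0 -4; 0 1/2 -5; 0 0 1]
T3·…·T1 = [3/2 0 0; 0 1/2 -5; 0 0 1]
T4·…·T1 = [3/2 0 -5; 0 1/2 -7; 0 0 1]
T5·…·T1 = [3/2 0 -4; 0 1/2 -2; 0 0 1]
det M = 3/4; M⁻¹ = [2/3 0 8/3; 0 2 4; 0 0 1]
M⁻¹ · (7/2, -4)ᵀ = (5, -4)ᵀ

p = (5, -4)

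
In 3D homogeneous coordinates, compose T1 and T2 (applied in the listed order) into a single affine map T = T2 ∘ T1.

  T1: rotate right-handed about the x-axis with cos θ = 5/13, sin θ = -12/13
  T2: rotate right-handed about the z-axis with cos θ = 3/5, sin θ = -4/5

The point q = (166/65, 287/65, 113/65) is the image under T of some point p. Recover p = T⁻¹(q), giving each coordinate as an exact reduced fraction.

p = (-2, 1/5, 5)

T1 = [1 0 0 0; 0 5/13 12/13 0; 0 -12/13 5/13 0; 0 0 0 1]
T2·T1 = [3/5 4/13 48/65 0; -4/5 3/13 36/65 0; 0 -12/13 5/13 0; 0 0 0 1]
det M = 1; M⁻¹ = [3/5 -4/5 0 0; 4/13 3/13 -12/13 0; 48/65 36/65 5/13 0; 0 0 0 1]
M⁻¹ · (166/65, 287/65, 113/65)ᵀ = (-2, 1/5, 5)ᵀ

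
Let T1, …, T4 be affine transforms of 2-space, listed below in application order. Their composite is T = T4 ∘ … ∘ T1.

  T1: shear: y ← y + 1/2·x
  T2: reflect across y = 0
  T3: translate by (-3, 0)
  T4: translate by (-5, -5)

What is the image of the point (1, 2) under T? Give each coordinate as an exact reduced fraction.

T(p) = (-7, -15/2)

T1 shear: y ← y + 1/2·x: (1, 2) → (1, 5/2)
T2 reflect across y = 0: (1, 5/2) → (1, -5/2)
T3 translate by (-3, 0): (1, -5/2) → (-2, -5/2)
T4 translate by (-5, -5): (-2, -5/2) → (-7, -15/2)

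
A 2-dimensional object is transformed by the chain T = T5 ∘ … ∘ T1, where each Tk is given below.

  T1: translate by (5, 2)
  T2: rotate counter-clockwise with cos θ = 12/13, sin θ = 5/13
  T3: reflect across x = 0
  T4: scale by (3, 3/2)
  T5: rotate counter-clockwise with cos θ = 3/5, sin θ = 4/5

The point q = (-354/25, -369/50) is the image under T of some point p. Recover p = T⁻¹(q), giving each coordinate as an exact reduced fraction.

T1 = [1 0 5; 0 1 2; 0 0 1]
T2·T1 = [12/13 -5/13 50/13; 5/13 12/13 49/13; 0 0 1]
T3·…·T1 = [-12/13 5/13 -50/13; 5/13 12/13 49/13; 0 0 1]
T4·…·T1 = [-36/13 15/13 -150/13; 15/26 18/13 147/26; 0 0 1]
T5·…·T1 = [-138/65 -27/65 -744/65; -243/130 114/65 -759/130; 0 0 1]
det M = -9/2; M⁻¹ = [-76/195 -6/65 -5; -27/65 92/195 -2; 0 0 1]
M⁻¹ · (-354/25, -369/50)ᵀ = (6/5, 2/5)ᵀ

p = (6/5, 2/5)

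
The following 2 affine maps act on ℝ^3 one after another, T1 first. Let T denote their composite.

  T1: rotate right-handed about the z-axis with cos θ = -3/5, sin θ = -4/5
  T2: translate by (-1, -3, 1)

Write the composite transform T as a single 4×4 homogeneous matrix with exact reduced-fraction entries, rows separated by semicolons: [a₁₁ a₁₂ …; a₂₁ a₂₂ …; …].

T1 = [-3/5 4/5 0 0; -4/5 -3/5 0 0; 0 0 1 0; 0 0 0 1]
T2·T1 = [-3/5 4/5 0 -1; -4/5 -3/5 0 -3; 0 0 1 1; 0 0 0 1]

T = [-3/5 4/5 0 -1; -4/5 -3/5 0 -3; 0 0 1 1; 0 0 0 1]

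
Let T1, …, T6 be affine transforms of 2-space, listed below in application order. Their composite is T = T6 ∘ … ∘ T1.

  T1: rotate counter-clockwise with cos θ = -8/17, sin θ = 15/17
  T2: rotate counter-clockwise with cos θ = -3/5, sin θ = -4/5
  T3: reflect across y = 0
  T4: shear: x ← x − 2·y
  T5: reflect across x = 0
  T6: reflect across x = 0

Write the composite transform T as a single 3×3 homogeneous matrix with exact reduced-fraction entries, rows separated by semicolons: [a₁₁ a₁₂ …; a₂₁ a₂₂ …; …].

T1 = [-8/17 -15/17 0; 15/17 -8/17 0; 0 0 1]
T2·T1 = [84/85 13/85 0; -13/85 84/85 0; 0 0 1]
T3·…·T1 = [84/85 13/85 0; 13/85 -84/85 0; 0 0 1]
T4·…·T1 = [58/85 181/85 0; 13/85 -84/85 0; 0 0 1]
T5·…·T1 = [-58/85 -181/85 0; 13/85 -84/85 0; 0 0 1]
T6·…·T1 = [58/85 181/85 0; 13/85 -84/85 0; 0 0 1]

T = [58/85 181/85 0; 13/85 -84/85 0; 0 0 1]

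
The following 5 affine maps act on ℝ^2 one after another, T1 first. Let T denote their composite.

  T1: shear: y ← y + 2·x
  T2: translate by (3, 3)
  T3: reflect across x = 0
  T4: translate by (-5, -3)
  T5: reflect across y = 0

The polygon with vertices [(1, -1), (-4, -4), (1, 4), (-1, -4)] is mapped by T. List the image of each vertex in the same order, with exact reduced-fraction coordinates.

T1 shear: y ← y + 2·x: (1, -1) → (1, 1); (-4, -4) → (-4, -12); (1, 4) → (1, 6); (-1, -4) → (-1, -6)
T2 translate by (3, 3): (1, 1) → (4, 4); (-4, -12) → (-1, -9); (1, 6) → (4, 9); (-1, -6) → (2, -3)
T3 reflect across x = 0: (4, 4) → (-4, 4); (-1, -9) → (1, -9); (4, 9) → (-4, 9); (2, -3) → (-2, -3)
T4 translate by (-5, -3): (-4, 4) → (-9, 1); (1, -9) → (-4, -12); (-4, 9) → (-9, 6); (-2, -3) → (-7, -6)
T5 reflect across y = 0: (-9, 1) → (-9, -1); (-4, -12) → (-4, 12); (-9, 6) → (-9, -6); (-7, -6) → (-7, 6)

image vertices: (-9, -1), (-4, 12), (-9, -6), (-7, 6)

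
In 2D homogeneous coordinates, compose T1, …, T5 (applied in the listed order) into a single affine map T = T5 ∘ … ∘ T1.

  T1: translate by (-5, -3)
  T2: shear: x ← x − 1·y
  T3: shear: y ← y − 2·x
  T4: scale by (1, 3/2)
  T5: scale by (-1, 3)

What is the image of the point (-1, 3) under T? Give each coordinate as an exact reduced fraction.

T1 translate by (-5, -3): (-1, 3) → (-6, 0)
T2 shear: x ← x − 1·y: (-6, 0) → (-6, 0)
T3 shear: y ← y − 2·x: (-6, 0) → (-6, 12)
T4 scale by (1, 3/2): (-6, 12) → (-6, 18)
T5 scale by (-1, 3): (-6, 18) → (6, 54)

T(p) = (6, 54)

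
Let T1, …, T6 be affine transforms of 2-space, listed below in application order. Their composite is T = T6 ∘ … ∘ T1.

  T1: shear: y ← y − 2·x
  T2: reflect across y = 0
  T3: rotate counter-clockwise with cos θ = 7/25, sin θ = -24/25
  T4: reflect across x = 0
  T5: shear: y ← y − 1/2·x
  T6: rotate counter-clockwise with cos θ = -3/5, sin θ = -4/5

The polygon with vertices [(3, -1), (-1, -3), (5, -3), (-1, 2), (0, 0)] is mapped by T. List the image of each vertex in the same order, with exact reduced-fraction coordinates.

T1 shear: y ← y − 2·x: (3, -1) → (3, -7); (-1, -3) → (-1, -1); (5, -3) → (5, -13); (-1, 2) → (-1, 4); (0, 0) → (0, 0)
T2 reflect across y = 0: (3, -7) → (3, 7); (-1, -1) → (-1, 1); (5, -13) → (5, 13); (-1, 4) → (-1, -4); (0, 0) → (0, 0)
T3 rotate counter-clockwise with cos θ = 7/25, sin θ = -24/25: (3, 7) → (189/25, -23/25); (-1, 1) → (17/25, 31/25); (5, 13) → (347/25, -29/25); (-1, -4) → (-103/25, -4/25); (0, 0) → (0, 0)
T4 reflect across x = 0: (189/25, -23/25) → (-189/25, -23/25); (17/25, 31/25) → (-17/25, 31/25); (347/25, -29/25) → (-347/25, -29/25); (-103/25, -4/25) → (103/25, -4/25); (0, 0) → (0, 0)
T5 shear: y ← y − 1/2·x: (-189/25, -23/25) → (-189/25, 143/50); (-17/25, 31/25) → (-17/25, 79/50); (-347/25, -29/25) → (-347/25, 289/50); (103/25, -4/25) → (103/25, -111/50); (0, 0) → (0, 0)
T6 rotate counter-clockwise with cos θ = -3/5, sin θ = -4/5: (-189/25, 143/50) → (853/125, 1083/250); (-17/25, 79/50) → (209/125, -101/250); (-347/25, 289/50) → (1619/125, 1909/250); (103/25, -111/50) → (-531/125, -491/250); (0, 0) → (0, 0)

image vertices: (853/125, 1083/250), (209/125, -101/250), (1619/125, 1909/250), (-531/125, -491/250), (0, 0)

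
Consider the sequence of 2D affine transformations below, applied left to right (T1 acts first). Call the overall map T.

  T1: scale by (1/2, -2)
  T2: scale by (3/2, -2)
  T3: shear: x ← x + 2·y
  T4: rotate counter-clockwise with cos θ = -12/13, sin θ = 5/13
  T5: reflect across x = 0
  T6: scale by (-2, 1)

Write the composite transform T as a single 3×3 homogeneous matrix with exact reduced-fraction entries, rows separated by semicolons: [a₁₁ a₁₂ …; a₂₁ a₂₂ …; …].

T1 = [1/2 0 0; 0 -2 0; 0 0 1]
T2·T1 = [3/4 0 0; 0 4 0; 0 0 1]
T3·…·T1 = [3/4 8 0; 0 4 0; 0 0 1]
T4·…·T1 = [-9/13 -116/13 0; 15/52 -8/13 0; 0 0 1]
T5·…·T1 = [9/13 116/13 0; 15/52 -8/13 0; 0 0 1]
T6·…·T1 = [-18/13 -232/13 0; 15/52 -8/13 0; 0 0 1]

T = [-18/13 -232/13 0; 15/52 -8/13 0; 0 0 1]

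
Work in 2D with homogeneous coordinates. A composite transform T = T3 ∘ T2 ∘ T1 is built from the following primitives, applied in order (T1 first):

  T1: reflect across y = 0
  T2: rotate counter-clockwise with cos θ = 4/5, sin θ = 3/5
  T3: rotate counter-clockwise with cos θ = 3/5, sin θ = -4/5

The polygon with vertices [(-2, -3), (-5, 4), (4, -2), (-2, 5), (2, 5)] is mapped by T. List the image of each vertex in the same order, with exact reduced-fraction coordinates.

T1 reflect across y = 0: (-2, -3) → (-2, 3); (-5, 4) → (-5, -4); (4, -2) → (4, 2); (-2, 5) → (-2, -5); (2, 5) → (2, -5)
T2 rotate counter-clockwise with cos θ = 4/5, sin θ = 3/5: (-2, 3) → (-17/5, 6/5); (-5, -4) → (-8/5, -31/5); (4, 2) → (2, 4); (-2, -5) → (7/5, -26/5); (2, -5) → (23/5, -14/5)
T3 rotate counter-clockwise with cos θ = 3/5, sin θ = -4/5: (-17/5, 6/5) → (-27/25, 86/25); (-8/5, -31/5) → (-148/25, -61/25); (2, 4) → (22/5, 4/5); (7/5, -26/5) → (-83/25, -106/25); (23/5, -14/5) → (13/25, -134/25)

image vertices: (-27/25, 86/25), (-148/25, -61/25), (22/5, 4/5), (-83/25, -106/25), (13/25, -134/25)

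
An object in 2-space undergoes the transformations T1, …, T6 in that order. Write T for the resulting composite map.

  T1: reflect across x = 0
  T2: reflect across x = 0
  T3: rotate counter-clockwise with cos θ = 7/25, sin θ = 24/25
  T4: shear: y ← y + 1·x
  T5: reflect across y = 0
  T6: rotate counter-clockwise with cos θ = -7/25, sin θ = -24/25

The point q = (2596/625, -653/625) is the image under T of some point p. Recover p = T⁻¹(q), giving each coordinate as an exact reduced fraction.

p = (-4, -1)

T1 = [-1 0 0; 0 1 0; 0 0 1]
T2·T1 = [1 0 0; 0 1 0; 0 0 1]
T3·…·T1 = [7/25 -24/25 0; 24/25 7/25 0; 0 0 1]
T4·…·T1 = [7/25 -24/25 0; 31/25 -17/25 0; 0 0 1]
T5·…·T1 = [7/25 -24/25 0; -31/25 17/25 0; 0 0 1]
T6·…·T1 = [-793/625 576/625 0; 49/625 457/625 0; 0 0 1]
det M = -1; M⁻¹ = [-457/625 576/625 0; 49/625 793/625 0; 0 0 1]
M⁻¹ · (2596/625, -653/625)ᵀ = (-4, -1)ᵀ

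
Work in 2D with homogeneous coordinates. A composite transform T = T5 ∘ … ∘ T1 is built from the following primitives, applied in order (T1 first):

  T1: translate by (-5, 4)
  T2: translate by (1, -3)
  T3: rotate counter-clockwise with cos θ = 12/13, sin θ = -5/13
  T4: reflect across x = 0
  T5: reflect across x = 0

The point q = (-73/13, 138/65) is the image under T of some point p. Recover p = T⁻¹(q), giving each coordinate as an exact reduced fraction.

T1 = [1 0 -5; 0 1 4; 0 0 1]
T2·T1 = [1 0 -4; 0 1 1; 0 0 1]
T3·…·T1 = [12/13 5/13 -43/13; -5/13 12/13 32/13; 0 0 1]
T4·…·T1 = [-12/13 -5/13 43/13; -5/13 12/13 32/13; 0 0 1]
T5·…·T1 = [12/13 5/13 -43/13; -5/13 12/13 32/13; 0 0 1]
det M = 1; M⁻¹ = [12/13 -5/13 4; 5/13 12/13 -1; 0 0 1]
M⁻¹ · (-73/13, 138/65)ᵀ = (-2, -6/5)ᵀ

p = (-2, -6/5)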